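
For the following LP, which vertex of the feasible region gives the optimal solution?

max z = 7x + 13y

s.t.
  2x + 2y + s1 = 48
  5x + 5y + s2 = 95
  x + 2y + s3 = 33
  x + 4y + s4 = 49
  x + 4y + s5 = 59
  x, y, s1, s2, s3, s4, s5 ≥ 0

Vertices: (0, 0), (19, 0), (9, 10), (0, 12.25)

Evaluate the objective at each vertex of the feasible region:
  z(0, 0) = 0
  z(19, 0) = 133
  z(9, 10) = 193  ←
  z(0, 12.25) = 159.2
The maximum is at x = 9, y = 10.

(9, 10)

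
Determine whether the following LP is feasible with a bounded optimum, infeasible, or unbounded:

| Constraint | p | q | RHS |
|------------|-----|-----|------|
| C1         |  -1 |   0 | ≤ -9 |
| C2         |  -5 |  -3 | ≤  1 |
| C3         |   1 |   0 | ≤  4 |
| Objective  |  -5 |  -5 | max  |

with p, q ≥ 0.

Infeasible (no feasible solution exists)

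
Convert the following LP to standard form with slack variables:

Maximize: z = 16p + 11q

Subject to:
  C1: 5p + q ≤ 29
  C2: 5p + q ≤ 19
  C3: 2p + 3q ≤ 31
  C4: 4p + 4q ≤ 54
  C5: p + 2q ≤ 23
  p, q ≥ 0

max z = 16p + 11q

s.t.
  5p + q + s1 = 29
  5p + q + s2 = 19
  2p + 3q + s3 = 31
  4p + 4q + s4 = 54
  p + 2q + s5 = 23
  p, q, s1, s2, s3, s4, s5 ≥ 0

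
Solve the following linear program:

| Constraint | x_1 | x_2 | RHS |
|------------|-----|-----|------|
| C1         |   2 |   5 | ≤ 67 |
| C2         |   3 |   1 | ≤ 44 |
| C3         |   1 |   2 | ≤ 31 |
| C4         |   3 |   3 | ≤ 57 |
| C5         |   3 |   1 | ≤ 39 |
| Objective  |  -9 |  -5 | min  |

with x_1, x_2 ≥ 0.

Evaluate the objective at each vertex of the feasible region:
  z(0, 0) = 0
  z(13, 0) = -117
  z(10, 9) = -135  ←
  z(9.333, 9.667) = -132.3
  z(0, 13.4) = -67
The minimum is at x_1 = 10, x_2 = 9.

x_1 = 10, x_2 = 9, z = -135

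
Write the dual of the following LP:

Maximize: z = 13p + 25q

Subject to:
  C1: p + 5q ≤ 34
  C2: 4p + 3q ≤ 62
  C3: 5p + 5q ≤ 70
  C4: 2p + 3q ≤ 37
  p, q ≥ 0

Primal max cᵀx s.t. Ax ≤ b, x ≥ 0  →  Dual min bᵀy s.t. Aᵀy ≥ c, y ≥ 0.

Minimize: z = 34y1 + 62y2 + 70y3 + 37y4

Subject to:
  y1 + 4y2 + 5y3 + 2y4 ≥ 13
  5y1 + 3y2 + 5y3 + 3y4 ≥ 25
  y1, y2, y3, y4 ≥ 0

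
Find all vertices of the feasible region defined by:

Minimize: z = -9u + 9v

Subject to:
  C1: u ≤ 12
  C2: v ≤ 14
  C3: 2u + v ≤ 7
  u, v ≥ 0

(0, 0), (3.5, 0), (0, 7)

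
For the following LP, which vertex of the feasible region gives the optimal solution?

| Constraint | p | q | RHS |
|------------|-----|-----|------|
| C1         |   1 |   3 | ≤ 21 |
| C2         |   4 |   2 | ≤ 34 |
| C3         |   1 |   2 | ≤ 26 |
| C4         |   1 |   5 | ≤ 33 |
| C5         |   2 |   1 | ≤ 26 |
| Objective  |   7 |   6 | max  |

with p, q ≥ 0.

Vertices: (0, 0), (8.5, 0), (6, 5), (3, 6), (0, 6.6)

Evaluate the objective at each vertex of the feasible region:
  z(0, 0) = 0
  z(8.5, 0) = 59.5
  z(6, 5) = 72  ←
  z(3, 6) = 57
  z(0, 6.6) = 39.6
The maximum is at p = 6, q = 5.

(6, 5)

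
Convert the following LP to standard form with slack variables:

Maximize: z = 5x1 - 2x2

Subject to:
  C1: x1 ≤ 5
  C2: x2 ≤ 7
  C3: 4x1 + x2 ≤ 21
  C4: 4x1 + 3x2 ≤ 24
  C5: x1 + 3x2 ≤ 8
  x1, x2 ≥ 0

max z = 5x1 - 2x2

s.t.
  x1 + s1 = 5
  x2 + s2 = 7
  4x1 + x2 + s3 = 21
  4x1 + 3x2 + s4 = 24
  x1 + 3x2 + s5 = 8
  x1, x2, s1, s2, s3, s4, s5 ≥ 0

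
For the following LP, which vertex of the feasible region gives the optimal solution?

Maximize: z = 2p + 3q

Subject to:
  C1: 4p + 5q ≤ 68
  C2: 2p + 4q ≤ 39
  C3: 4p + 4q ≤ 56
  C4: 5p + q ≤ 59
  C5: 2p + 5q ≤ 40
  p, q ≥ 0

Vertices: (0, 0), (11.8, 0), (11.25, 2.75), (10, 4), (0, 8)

Evaluate the objective at each vertex of the feasible region:
  z(0, 0) = 0
  z(11.8, 0) = 23.6
  z(11.25, 2.75) = 30.75
  z(10, 4) = 32  ←
  z(0, 8) = 24
The maximum is at p = 10, q = 4.

(10, 4)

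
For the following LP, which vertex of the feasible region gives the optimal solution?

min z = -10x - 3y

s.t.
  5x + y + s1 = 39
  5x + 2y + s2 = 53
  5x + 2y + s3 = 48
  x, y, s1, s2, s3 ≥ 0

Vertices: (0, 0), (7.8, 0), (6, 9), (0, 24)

Evaluate the objective at each vertex of the feasible region:
  z(0, 0) = 0
  z(7.8, 0) = -78
  z(6, 9) = -87  ←
  z(0, 24) = -72
The minimum is at x = 6, y = 9.

(6, 9)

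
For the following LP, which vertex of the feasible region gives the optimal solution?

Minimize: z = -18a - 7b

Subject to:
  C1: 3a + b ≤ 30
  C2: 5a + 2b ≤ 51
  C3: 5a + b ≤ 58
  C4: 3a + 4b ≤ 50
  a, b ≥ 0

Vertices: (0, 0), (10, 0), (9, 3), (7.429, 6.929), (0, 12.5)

Evaluate the objective at each vertex of the feasible region:
  z(0, 0) = 0
  z(10, 0) = -180
  z(9, 3) = -183  ←
  z(7.429, 6.929) = -182.2
  z(0, 12.5) = -87.5
The minimum is at a = 9, b = 3.

(9, 3)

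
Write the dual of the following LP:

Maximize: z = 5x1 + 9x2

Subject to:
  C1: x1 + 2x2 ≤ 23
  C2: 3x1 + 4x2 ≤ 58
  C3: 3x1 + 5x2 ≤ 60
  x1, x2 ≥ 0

Primal max cᵀx s.t. Ax ≤ b, x ≥ 0  →  Dual min bᵀy s.t. Aᵀy ≥ c, y ≥ 0.

Minimize: z = 23y1 + 58y2 + 60y3

Subject to:
  y1 + 3y2 + 3y3 ≥ 5
  2y1 + 4y2 + 5y3 ≥ 9
  y1, y2, y3 ≥ 0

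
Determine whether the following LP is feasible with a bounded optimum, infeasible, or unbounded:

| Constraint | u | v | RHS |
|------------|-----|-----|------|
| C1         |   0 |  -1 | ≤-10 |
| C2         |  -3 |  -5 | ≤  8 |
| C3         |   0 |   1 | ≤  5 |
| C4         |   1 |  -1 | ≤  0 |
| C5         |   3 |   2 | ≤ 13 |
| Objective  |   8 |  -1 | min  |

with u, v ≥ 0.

Infeasible (no feasible solution exists)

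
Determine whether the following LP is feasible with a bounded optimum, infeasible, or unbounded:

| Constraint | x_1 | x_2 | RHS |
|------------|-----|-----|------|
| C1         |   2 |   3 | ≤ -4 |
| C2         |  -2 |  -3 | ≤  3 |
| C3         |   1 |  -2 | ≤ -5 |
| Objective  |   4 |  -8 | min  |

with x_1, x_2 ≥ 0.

Infeasible (no feasible solution exists)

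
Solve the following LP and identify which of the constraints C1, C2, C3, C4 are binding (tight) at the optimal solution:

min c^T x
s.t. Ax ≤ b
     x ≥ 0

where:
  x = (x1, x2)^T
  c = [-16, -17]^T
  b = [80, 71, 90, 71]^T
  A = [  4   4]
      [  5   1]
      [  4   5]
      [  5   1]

At x1 = 10, x2 = 10, compute slack b - a·x for each constraint:
  C1: 80 − 80 = 0  (binding)
  C2: 71 − 60 = 11  (slack)
  C3: 90 − 90 = 0  (binding)
  C4: 71 − 60 = 11  (slack)

Optimal: x1 = 10, x2 = 10
Binding: C1, C3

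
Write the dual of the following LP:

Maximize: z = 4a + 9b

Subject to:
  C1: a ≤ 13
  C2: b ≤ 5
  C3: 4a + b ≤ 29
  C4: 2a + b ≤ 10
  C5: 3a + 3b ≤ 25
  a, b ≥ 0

Primal max cᵀx s.t. Ax ≤ b, x ≥ 0  →  Dual min bᵀy s.t. Aᵀy ≥ c, y ≥ 0.

Minimize: z = 13y1 + 5y2 + 29y3 + 10y4 + 25y5

Subject to:
  y1 + 4y3 + 2y4 + 3y5 ≥ 4
  y2 + y3 + y4 + 3y5 ≥ 9
  y1, y2, y3, y4, y5 ≥ 0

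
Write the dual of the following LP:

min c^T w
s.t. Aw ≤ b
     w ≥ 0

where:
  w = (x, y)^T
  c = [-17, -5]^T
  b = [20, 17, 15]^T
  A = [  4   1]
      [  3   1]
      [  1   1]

Primal min cᵀx s.t. Ax ≤ b, x ≥ 0  →  Dual max −bᵀy s.t. Aᵀy ≥ −c, y ≥ 0.

Maximize: z = -20y1 - 17y2 - 15y3

Subject to:
  4y1 + 3y2 + y3 ≥ 17
  y1 + y2 + y3 ≥ 5
  y1, y2, y3 ≥ 0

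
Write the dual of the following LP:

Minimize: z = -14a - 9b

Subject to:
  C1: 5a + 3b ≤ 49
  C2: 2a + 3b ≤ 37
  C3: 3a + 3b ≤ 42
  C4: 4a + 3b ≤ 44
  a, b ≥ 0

Primal min cᵀx s.t. Ax ≤ b, x ≥ 0  →  Dual max −bᵀy s.t. Aᵀy ≥ −c, y ≥ 0.

Maximize: z = -49y1 - 37y2 - 42y3 - 44y4

Subject to:
  5y1 + 2y2 + 3y3 + 4y4 ≥ 14
  3y1 + 3y2 + 3y3 + 3y4 ≥ 9
  y1, y2, y3, y4 ≥ 0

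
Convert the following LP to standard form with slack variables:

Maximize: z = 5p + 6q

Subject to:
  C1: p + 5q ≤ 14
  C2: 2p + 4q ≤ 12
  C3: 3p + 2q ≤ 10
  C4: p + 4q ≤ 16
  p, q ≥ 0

max z = 5p + 6q

s.t.
  p + 5q + s1 = 14
  2p + 4q + s2 = 12
  3p + 2q + s3 = 10
  p + 4q + s4 = 16
  p, q, s1, s2, s3, s4 ≥ 0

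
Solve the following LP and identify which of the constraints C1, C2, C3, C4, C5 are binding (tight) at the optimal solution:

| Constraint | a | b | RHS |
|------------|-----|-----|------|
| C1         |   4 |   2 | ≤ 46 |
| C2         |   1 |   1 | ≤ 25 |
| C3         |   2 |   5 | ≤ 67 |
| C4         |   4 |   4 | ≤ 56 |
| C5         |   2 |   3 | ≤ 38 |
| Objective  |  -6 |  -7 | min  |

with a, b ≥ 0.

At a = 4, b = 10, compute slack b - a·x for each constraint:
  C1: 46 − 36 = 10  (slack)
  C2: 25 − 14 = 11  (slack)
  C3: 67 − 58 = 9  (slack)
  C4: 56 − 56 = 0  (binding)
  C5: 38 − 38 = 0  (binding)

Optimal: a = 4, b = 10
Binding: C4, C5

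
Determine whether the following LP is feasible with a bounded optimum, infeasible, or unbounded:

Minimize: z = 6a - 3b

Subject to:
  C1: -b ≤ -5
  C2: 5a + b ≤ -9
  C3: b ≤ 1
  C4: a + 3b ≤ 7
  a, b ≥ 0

Infeasible (no feasible solution exists)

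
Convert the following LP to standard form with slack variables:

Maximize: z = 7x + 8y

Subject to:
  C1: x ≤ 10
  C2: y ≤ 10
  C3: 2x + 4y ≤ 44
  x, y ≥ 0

max z = 7x + 8y

s.t.
  x + s1 = 10
  y + s2 = 10
  2x + 4y + s3 = 44
  x, y, s1, s2, s3 ≥ 0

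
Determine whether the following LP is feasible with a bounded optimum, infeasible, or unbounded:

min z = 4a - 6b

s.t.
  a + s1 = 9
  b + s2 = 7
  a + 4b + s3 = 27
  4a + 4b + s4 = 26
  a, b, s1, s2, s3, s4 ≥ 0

Feasible with a bounded optimal solution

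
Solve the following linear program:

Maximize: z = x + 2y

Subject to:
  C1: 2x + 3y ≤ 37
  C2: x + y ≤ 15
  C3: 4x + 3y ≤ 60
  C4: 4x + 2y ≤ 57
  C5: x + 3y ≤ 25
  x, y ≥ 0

Evaluate the objective at each vertex of the feasible region:
  z(0, 0) = 0
  z(14.25, 0) = 14.25
  z(13.5, 1.5) = 16.5
  z(10, 5) = 20  ←
  z(0, 8.333) = 16.67
The maximum is at x = 10, y = 5.

x = 10, y = 5, z = 20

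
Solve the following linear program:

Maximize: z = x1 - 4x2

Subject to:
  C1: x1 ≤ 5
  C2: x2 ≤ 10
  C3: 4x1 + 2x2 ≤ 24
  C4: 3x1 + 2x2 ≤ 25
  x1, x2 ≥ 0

Evaluate the objective at each vertex of the feasible region:
  z(0, 0) = 0
  z(5, 0) = 5  ←
  z(5, 2) = -3
  z(1, 10) = -39
  z(0, 10) = -40
The maximum is at x1 = 5, x2 = 0.

x1 = 5, x2 = 0, z = 5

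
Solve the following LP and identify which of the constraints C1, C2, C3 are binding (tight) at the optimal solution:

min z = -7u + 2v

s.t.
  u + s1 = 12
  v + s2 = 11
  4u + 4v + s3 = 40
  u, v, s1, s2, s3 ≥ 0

At u = 10, v = 0, compute slack b - a·x for each constraint:
  C1: 12 − 10 = 2  (slack)
  C2: 11 − 0 = 11  (slack)
  C3: 40 − 40 = 0  (binding)

Optimal: u = 10, v = 0
Binding: C3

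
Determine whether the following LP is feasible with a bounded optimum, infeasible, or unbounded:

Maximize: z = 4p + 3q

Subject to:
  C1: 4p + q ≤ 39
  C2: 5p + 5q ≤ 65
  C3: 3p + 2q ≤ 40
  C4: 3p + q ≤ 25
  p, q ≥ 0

Feasible with a bounded optimal solution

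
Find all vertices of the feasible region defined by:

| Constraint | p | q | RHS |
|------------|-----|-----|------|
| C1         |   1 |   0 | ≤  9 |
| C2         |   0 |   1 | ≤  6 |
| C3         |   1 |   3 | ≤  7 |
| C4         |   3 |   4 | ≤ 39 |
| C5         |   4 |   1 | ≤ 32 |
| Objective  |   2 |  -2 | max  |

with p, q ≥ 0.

(0, 0), (7, 0), (0, 2.333)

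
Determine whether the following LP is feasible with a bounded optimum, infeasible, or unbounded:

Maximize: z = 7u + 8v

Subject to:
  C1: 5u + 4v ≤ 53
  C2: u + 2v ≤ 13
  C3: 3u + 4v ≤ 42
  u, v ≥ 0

Feasible with a bounded optimal solution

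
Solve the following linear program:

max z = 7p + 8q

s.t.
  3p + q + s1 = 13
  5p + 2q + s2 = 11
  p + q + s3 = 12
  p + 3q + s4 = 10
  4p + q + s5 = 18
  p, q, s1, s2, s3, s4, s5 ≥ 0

Evaluate the objective at each vertex of the feasible region:
  z(0, 0) = 0
  z(2.2, 0) = 15.4
  z(1, 3) = 31  ←
  z(0, 3.333) = 26.67
The maximum is at p = 1, q = 3.

p = 1, q = 3, z = 31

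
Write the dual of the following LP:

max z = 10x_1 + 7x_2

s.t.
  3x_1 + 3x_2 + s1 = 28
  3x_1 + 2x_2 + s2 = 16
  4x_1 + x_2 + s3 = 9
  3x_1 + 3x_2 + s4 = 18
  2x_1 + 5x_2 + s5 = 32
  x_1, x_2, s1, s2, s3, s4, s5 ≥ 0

Primal max cᵀx s.t. Ax ≤ b, x ≥ 0  →  Dual min bᵀy s.t. Aᵀy ≥ c, y ≥ 0.

Minimize: z = 28y1 + 16y2 + 9y3 + 18y4 + 32y5

Subject to:
  3y1 + 3y2 + 4y3 + 3y4 + 2y5 ≥ 10
  3y1 + 2y2 + y3 + 3y4 + 5y5 ≥ 7
  y1, y2, y3, y4, y5 ≥ 0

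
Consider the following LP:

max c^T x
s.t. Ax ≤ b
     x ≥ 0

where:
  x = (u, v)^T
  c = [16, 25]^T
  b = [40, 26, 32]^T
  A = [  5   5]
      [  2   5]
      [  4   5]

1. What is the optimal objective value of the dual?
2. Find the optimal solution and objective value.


1. 148
2. u = 3, v = 4, z = 148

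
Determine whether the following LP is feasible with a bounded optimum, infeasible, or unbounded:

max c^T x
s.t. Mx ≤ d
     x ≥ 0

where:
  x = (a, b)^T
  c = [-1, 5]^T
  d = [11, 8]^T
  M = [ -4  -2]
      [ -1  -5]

Unbounded (objective can increase without bound)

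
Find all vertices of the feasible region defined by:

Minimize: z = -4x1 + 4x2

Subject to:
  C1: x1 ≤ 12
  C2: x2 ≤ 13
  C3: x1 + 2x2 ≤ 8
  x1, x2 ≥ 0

(0, 0), (8, 0), (0, 4)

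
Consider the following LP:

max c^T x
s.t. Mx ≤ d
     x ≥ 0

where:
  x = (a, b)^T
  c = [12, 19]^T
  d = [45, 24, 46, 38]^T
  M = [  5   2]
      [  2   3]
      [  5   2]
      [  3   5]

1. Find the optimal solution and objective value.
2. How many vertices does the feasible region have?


1. a = 6, b = 4, z = 148
2. 5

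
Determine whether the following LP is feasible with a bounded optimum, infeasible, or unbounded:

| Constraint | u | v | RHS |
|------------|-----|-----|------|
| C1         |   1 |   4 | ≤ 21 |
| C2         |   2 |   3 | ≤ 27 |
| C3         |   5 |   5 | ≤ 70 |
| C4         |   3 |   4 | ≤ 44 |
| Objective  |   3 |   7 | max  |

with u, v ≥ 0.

Feasible with a bounded optimal solution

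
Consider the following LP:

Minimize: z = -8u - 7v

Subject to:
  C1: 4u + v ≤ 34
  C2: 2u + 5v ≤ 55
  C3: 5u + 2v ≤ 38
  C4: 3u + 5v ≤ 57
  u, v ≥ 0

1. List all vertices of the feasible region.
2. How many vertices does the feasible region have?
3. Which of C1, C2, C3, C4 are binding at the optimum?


1. (0, 0), (7.6, 0), (4, 9), (2, 10.2), (0, 11)
2. 5
3. C3, C4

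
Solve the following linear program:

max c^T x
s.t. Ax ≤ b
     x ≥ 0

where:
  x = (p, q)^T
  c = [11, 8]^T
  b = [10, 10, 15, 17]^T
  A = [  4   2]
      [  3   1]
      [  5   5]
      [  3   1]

Evaluate the objective at each vertex of the feasible region:
  z(0, 0) = 0
  z(2.5, 0) = 27.5
  z(2, 1) = 30  ←
  z(0, 3) = 24
The maximum is at p = 2, q = 1.

p = 2, q = 1, z = 30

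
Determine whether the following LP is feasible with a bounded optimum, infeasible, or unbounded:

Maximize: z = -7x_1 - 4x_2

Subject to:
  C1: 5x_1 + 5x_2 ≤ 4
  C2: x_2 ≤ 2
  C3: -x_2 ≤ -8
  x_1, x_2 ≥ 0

Infeasible (no feasible solution exists)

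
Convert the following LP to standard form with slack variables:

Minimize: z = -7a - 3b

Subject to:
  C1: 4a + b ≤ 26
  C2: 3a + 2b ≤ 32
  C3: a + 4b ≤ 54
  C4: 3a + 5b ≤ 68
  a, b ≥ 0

min z = -7a - 3b

s.t.
  4a + b + s1 = 26
  3a + 2b + s2 = 32
  a + 4b + s3 = 54
  3a + 5b + s4 = 68
  a, b, s1, s2, s3, s4 ≥ 0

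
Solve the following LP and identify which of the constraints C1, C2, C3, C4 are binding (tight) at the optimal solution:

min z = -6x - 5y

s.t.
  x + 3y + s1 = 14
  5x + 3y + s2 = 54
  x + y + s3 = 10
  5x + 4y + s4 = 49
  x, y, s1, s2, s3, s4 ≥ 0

At x = 9, y = 1, compute slack b - a·x for each constraint:
  C1: 14 − 12 = 2  (slack)
  C2: 54 − 48 = 6  (slack)
  C3: 10 − 10 = 0  (binding)
  C4: 49 − 49 = 0  (binding)

Optimal: x = 9, y = 1
Binding: C3, C4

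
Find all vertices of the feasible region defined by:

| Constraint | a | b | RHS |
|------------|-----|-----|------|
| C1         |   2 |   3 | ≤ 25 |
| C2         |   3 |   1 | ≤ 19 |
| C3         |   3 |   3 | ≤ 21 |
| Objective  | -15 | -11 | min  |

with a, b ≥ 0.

(0, 0), (6.333, 0), (6, 1), (0, 7)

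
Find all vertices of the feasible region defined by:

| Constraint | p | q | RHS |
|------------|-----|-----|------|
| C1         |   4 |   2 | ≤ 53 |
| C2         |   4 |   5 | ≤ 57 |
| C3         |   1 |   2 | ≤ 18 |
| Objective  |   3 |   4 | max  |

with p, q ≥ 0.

(0, 0), (13.25, 0), (12.58, 1.333), (8, 5), (0, 9)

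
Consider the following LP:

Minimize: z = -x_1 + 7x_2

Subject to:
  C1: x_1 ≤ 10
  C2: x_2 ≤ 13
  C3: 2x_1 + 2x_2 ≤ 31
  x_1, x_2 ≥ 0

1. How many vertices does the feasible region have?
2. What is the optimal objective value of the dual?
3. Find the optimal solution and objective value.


1. 5
2. -10
3. x_1 = 10, x_2 = 0, z = -10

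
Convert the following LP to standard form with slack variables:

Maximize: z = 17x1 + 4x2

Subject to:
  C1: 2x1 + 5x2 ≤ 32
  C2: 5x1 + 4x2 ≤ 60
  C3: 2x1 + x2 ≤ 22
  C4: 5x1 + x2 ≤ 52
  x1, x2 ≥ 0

max z = 17x1 + 4x2

s.t.
  2x1 + 5x2 + s1 = 32
  5x1 + 4x2 + s2 = 60
  2x1 + x2 + s3 = 22
  5x1 + x2 + s4 = 52
  x1, x2, s1, s2, s3, s4 ≥ 0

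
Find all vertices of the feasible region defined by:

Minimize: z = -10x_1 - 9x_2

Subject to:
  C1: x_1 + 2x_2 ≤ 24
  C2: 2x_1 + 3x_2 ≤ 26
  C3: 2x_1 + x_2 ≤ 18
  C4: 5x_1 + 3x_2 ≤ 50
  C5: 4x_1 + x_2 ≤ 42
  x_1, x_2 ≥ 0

(0, 0), (9, 0), (7, 4), (0, 8.667)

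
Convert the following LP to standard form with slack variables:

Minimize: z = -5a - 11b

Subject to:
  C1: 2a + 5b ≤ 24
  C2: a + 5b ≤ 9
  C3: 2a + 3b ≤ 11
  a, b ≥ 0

min z = -5a - 11b

s.t.
  2a + 5b + s1 = 24
  a + 5b + s2 = 9
  2a + 3b + s3 = 11
  a, b, s1, s2, s3 ≥ 0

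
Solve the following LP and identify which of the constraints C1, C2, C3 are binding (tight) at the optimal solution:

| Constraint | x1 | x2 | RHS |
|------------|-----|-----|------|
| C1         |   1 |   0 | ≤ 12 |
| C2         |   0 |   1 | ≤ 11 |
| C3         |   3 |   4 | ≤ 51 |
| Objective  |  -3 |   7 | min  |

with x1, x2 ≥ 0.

At x1 = 12, x2 = 0, compute slack b - a·x for each constraint:
  C1: 12 − 12 = 0  (binding)
  C2: 11 − 0 = 11  (slack)
  C3: 51 − 36 = 15  (slack)

Optimal: x1 = 12, x2 = 0
Binding: C1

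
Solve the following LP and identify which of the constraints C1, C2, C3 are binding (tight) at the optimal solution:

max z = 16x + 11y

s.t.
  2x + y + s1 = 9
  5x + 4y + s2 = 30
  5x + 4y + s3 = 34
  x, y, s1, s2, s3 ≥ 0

At x = 2, y = 5, compute slack b - a·x for each constraint:
  C1: 9 − 9 = 0  (binding)
  C2: 30 − 30 = 0  (binding)
  C3: 34 − 30 = 4  (slack)

Optimal: x = 2, y = 5
Binding: C1, C2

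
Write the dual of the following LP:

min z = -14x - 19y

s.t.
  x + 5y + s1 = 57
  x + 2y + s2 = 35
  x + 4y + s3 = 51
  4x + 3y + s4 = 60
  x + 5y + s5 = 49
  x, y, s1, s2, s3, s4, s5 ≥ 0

Primal min cᵀx s.t. Ax ≤ b, x ≥ 0  →  Dual max −bᵀy s.t. Aᵀy ≥ −c, y ≥ 0.

Maximize: z = -57y1 - 35y2 - 51y3 - 60y4 - 49y5

Subject to:
  y1 + y2 + y3 + 4y4 + y5 ≥ 14
  5y1 + 2y2 + 4y3 + 3y4 + 5y5 ≥ 19
  y1, y2, y3, y4, y5 ≥ 0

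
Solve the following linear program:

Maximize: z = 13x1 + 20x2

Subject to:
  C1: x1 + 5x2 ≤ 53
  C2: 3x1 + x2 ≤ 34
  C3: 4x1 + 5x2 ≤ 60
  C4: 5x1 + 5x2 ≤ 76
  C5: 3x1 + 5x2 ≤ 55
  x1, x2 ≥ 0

Evaluate the objective at each vertex of the feasible region:
  z(0, 0) = 0
  z(11.33, 0) = 147.3
  z(10, 4) = 210
  z(5, 8) = 225  ←
  z(1, 10.4) = 221
  z(0, 10.6) = 212
The maximum is at x1 = 5, x2 = 8.

x1 = 5, x2 = 8, z = 225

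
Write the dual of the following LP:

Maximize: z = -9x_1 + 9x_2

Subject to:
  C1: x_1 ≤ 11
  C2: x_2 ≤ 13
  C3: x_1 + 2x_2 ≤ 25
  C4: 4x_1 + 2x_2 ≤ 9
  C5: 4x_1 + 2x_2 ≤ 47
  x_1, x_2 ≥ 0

Primal max cᵀx s.t. Ax ≤ b, x ≥ 0  →  Dual min bᵀy s.t. Aᵀy ≥ c, y ≥ 0.

Minimize: z = 11y1 + 13y2 + 25y3 + 9y4 + 47y5

Subject to:
  y1 + y3 + 4y4 + 4y5 ≥ -9
  y2 + 2y3 + 2y4 + 2y5 ≥ 9
  y1, y2, y3, y4, y5 ≥ 0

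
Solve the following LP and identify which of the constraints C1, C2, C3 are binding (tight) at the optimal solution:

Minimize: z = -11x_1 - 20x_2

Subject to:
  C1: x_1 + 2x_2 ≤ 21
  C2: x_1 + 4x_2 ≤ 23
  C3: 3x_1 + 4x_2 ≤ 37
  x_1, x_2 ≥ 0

At x_1 = 7, x_2 = 4, compute slack b - a·x for each constraint:
  C1: 21 − 15 = 6  (slack)
  C2: 23 − 23 = 0  (binding)
  C3: 37 − 37 = 0  (binding)

Optimal: x_1 = 7, x_2 = 4
Binding: C2, C3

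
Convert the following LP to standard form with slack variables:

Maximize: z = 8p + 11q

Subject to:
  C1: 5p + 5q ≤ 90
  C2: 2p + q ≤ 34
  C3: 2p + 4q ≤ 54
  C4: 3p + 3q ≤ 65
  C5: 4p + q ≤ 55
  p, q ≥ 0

max z = 8p + 11q

s.t.
  5p + 5q + s1 = 90
  2p + q + s2 = 34
  2p + 4q + s3 = 54
  3p + 3q + s4 = 65
  4p + q + s5 = 55
  p, q, s1, s2, s3, s4, s5 ≥ 0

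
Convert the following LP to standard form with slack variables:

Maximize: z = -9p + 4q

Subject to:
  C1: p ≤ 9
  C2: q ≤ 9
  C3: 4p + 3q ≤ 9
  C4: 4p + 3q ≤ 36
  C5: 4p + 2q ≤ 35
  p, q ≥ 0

max z = -9p + 4q

s.t.
  p + s1 = 9
  q + s2 = 9
  4p + 3q + s3 = 9
  4p + 3q + s4 = 36
  4p + 2q + s5 = 35
  p, q, s1, s2, s3, s4, s5 ≥ 0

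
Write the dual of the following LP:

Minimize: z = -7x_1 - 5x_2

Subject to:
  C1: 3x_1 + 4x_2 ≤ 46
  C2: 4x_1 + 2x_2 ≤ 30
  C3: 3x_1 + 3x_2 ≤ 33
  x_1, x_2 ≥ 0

Primal min cᵀx s.t. Ax ≤ b, x ≥ 0  →  Dual max −bᵀy s.t. Aᵀy ≥ −c, y ≥ 0.

Maximize: z = -46y1 - 30y2 - 33y3

Subject to:
  3y1 + 4y2 + 3y3 ≥ 7
  4y1 + 2y2 + 3y3 ≥ 5
  y1, y2, y3 ≥ 0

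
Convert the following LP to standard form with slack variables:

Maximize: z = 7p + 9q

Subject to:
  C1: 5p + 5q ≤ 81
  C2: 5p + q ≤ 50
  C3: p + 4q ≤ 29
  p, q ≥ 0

max z = 7p + 9q

s.t.
  5p + 5q + s1 = 81
  5p + q + s2 = 50
  p + 4q + s3 = 29
  p, q, s1, s2, s3 ≥ 0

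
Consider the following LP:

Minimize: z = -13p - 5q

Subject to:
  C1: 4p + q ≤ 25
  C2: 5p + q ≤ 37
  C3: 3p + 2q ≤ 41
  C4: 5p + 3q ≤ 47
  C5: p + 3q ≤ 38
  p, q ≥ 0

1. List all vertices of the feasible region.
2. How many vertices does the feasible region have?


1. (0, 0), (6.25, 0), (4, 9), (2.25, 11.92), (0, 12.67)
2. 5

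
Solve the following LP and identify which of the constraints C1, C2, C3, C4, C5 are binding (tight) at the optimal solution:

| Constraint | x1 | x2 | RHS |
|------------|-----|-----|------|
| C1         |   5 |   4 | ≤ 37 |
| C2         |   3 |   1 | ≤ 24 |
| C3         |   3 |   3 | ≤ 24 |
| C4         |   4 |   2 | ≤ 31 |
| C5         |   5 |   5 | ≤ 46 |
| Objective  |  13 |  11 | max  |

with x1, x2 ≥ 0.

At x1 = 5, x2 = 3, compute slack b - a·x for each constraint:
  C1: 37 − 37 = 0  (binding)
  C2: 24 − 18 = 6  (slack)
  C3: 24 − 24 = 0  (binding)
  C4: 31 − 26 = 5  (slack)
  C5: 46 − 40 = 6  (slack)

Optimal: x1 = 5, x2 = 3
Binding: C1, C3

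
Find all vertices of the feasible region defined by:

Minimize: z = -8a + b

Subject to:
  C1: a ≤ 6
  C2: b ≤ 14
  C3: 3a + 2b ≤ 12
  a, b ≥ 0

(0, 0), (4, 0), (0, 6)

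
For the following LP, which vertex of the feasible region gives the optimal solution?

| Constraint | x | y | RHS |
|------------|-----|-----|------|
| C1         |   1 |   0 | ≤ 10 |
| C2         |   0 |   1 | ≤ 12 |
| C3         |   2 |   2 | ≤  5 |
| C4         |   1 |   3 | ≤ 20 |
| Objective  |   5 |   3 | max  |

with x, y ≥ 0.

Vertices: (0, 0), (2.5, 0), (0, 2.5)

Evaluate the objective at each vertex of the feasible region:
  z(0, 0) = 0
  z(2.5, 0) = 12.5  ←
  z(0, 2.5) = 7.5
The maximum is at x = 2.5, y = 0.

(2.5, 0)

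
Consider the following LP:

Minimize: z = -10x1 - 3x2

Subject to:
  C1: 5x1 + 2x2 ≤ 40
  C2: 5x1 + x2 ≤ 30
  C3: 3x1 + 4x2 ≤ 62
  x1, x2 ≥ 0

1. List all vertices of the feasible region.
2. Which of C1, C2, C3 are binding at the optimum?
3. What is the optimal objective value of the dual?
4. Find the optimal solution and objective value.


1. (0, 0), (6, 0), (4, 10), (2.571, 13.57), (0, 15.5)
2. C1, C2
3. -70
4. x1 = 4, x2 = 10, z = -70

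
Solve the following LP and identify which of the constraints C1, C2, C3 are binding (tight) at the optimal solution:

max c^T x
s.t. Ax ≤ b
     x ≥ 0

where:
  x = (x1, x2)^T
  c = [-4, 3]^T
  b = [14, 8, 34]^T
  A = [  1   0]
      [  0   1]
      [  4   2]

At x1 = 0, x2 = 8, compute slack b - a·x for each constraint:
  C1: 14 − 0 = 14  (slack)
  C2: 8 − 8 = 0  (binding)
  C3: 34 − 16 = 18  (slack)

Optimal: x1 = 0, x2 = 8
Binding: C2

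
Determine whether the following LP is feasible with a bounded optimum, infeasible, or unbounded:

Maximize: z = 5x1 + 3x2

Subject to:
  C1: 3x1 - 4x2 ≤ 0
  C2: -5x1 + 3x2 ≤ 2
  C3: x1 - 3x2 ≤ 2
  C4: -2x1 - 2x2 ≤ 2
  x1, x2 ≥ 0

Unbounded (objective can increase without bound)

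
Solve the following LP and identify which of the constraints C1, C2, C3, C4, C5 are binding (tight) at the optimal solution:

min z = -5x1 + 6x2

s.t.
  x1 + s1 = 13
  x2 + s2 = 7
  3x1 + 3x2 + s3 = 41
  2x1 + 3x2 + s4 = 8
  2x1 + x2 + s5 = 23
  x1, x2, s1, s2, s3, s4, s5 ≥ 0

At x1 = 4, x2 = 0, compute slack b - a·x for each constraint:
  C1: 13 − 4 = 9  (slack)
  C2: 7 − 0 = 7  (slack)
  C3: 41 − 12 = 29  (slack)
  C4: 8 − 8 = 0  (binding)
  C5: 23 − 8 = 15  (slack)

Optimal: x1 = 4, x2 = 0
Binding: C4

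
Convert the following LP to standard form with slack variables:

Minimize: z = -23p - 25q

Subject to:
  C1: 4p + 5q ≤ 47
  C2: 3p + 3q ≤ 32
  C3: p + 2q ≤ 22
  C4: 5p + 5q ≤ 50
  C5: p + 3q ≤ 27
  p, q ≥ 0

min z = -23p - 25q

s.t.
  4p + 5q + s1 = 47
  3p + 3q + s2 = 32
  p + 2q + s3 = 22
  5p + 5q + s4 = 50
  p + 3q + s5 = 27
  p, q, s1, s2, s3, s4, s5 ≥ 0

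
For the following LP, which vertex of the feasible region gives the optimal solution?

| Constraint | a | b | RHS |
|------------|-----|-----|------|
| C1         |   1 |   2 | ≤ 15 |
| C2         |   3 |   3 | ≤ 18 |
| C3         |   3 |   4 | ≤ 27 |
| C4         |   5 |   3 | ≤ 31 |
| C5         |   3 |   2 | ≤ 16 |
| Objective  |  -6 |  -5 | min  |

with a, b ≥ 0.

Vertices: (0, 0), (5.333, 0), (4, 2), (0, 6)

Evaluate the objective at each vertex of the feasible region:
  z(0, 0) = 0
  z(5.333, 0) = -32
  z(4, 2) = -34  ←
  z(0, 6) = -30
The minimum is at a = 4, b = 2.

(4, 2)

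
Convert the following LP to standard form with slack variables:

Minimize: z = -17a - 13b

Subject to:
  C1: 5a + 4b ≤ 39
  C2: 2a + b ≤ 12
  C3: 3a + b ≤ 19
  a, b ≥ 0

min z = -17a - 13b

s.t.
  5a + 4b + s1 = 39
  2a + b + s2 = 12
  3a + b + s3 = 19
  a, b, s1, s2, s3 ≥ 0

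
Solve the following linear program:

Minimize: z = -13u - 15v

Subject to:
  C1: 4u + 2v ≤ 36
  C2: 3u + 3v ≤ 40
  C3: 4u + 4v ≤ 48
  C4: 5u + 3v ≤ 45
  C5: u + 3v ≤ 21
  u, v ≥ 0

Evaluate the objective at each vertex of the feasible region:
  z(0, 0) = 0
  z(9, 0) = -117
  z(6, 5) = -153  ←
  z(0, 7) = -105
The minimum is at u = 6, v = 5.

u = 6, v = 5, z = -153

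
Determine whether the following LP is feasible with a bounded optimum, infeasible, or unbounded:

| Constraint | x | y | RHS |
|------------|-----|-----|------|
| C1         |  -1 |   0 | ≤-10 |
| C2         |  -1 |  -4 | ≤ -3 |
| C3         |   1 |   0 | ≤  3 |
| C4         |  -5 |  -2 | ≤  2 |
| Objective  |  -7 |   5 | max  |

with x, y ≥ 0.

Infeasible (no feasible solution exists)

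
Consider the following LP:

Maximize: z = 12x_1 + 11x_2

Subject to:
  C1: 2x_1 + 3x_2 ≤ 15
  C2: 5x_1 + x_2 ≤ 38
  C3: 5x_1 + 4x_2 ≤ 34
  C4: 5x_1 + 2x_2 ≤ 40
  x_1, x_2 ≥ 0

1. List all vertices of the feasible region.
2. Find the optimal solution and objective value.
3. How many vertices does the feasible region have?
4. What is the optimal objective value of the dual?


1. (0, 0), (6.8, 0), (6, 1), (0, 5)
2. x_1 = 6, x_2 = 1, z = 83
3. 4
4. 83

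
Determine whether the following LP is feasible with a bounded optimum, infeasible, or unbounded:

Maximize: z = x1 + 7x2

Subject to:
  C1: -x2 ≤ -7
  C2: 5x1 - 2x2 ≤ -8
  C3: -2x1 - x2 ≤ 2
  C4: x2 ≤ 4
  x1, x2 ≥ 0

Infeasible (no feasible solution exists)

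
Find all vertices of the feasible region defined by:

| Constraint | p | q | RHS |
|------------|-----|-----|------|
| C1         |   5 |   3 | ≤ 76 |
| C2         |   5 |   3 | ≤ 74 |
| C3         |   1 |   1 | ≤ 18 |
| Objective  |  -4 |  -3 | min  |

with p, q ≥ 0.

(0, 0), (14.8, 0), (10, 8), (0, 18)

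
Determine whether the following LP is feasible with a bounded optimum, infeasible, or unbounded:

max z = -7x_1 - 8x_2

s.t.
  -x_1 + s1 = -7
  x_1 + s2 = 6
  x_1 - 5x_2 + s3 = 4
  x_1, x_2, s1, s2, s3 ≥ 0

Infeasible (no feasible solution exists)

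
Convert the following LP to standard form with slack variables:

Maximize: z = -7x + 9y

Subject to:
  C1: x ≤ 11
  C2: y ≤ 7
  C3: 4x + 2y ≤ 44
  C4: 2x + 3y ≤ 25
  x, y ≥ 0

max z = -7x + 9y

s.t.
  x + s1 = 11
  y + s2 = 7
  4x + 2y + s3 = 44
  2x + 3y + s4 = 25
  x, y, s1, s2, s3, s4 ≥ 0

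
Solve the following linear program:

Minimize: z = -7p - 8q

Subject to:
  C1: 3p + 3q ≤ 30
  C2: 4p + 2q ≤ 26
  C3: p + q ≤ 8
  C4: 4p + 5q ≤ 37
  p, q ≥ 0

Evaluate the objective at each vertex of the feasible region:
  z(0, 0) = 0
  z(6.5, 0) = -45.5
  z(5, 3) = -59
  z(3, 5) = -61  ←
  z(0, 7.4) = -59.2
The minimum is at p = 3, q = 5.

p = 3, q = 5, z = -61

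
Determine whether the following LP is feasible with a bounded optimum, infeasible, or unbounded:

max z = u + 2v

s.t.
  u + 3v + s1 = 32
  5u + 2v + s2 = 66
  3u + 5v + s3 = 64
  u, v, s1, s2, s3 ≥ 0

Feasible with a bounded optimal solution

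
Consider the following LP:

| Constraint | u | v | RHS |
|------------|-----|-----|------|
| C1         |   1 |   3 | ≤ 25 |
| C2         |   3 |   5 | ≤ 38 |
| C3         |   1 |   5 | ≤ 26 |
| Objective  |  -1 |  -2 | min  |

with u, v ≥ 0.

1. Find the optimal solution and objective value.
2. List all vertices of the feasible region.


1. u = 6, v = 4, z = -14
2. (0, 0), (12.67, 0), (6, 4), (0, 5.2)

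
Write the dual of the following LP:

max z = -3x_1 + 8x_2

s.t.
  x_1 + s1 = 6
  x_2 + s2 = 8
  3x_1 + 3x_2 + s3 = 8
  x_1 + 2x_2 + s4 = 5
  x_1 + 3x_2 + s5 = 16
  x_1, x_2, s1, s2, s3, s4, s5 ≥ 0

Primal max cᵀx s.t. Ax ≤ b, x ≥ 0  →  Dual min bᵀy s.t. Aᵀy ≥ c, y ≥ 0.

Minimize: z = 6y1 + 8y2 + 8y3 + 5y4 + 16y5

Subject to:
  y1 + 3y3 + y4 + y5 ≥ -3
  y2 + 3y3 + 2y4 + 3y5 ≥ 8
  y1, y2, y3, y4, y5 ≥ 0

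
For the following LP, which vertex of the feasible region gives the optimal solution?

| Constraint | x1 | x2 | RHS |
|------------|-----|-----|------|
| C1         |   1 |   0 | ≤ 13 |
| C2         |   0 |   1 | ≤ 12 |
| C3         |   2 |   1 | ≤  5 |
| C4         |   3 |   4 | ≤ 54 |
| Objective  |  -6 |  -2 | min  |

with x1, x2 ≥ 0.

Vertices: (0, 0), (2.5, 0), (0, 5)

Evaluate the objective at each vertex of the feasible region:
  z(0, 0) = 0
  z(2.5, 0) = -15  ←
  z(0, 5) = -10
The minimum is at x1 = 2.5, x2 = 0.

(2.5, 0)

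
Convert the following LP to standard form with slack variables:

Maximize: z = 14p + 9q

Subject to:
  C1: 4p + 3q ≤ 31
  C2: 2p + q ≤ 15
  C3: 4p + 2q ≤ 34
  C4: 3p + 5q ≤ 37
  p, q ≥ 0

max z = 14p + 9q

s.t.
  4p + 3q + s1 = 31
  2p + q + s2 = 15
  4p + 2q + s3 = 34
  3p + 5q + s4 = 37
  p, q, s1, s2, s3, s4 ≥ 0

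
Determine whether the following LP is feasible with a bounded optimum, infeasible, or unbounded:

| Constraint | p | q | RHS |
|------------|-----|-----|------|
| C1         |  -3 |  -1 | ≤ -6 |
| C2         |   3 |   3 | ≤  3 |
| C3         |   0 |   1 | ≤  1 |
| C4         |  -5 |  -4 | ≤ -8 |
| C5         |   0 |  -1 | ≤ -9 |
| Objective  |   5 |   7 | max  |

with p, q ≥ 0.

Infeasible (no feasible solution exists)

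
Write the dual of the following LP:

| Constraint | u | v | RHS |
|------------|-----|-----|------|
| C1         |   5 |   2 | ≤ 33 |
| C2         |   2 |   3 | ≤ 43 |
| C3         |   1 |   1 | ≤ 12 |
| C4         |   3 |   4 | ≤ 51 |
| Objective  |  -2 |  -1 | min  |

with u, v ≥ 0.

Primal min cᵀx s.t. Ax ≤ b, x ≥ 0  →  Dual max −bᵀy s.t. Aᵀy ≥ −c, y ≥ 0.

Maximize: z = -33y1 - 43y2 - 12y3 - 51y4

Subject to:
  5y1 + 2y2 + y3 + 3y4 ≥ 2
  2y1 + 3y2 + y3 + 4y4 ≥ 1
  y1, y2, y3, y4 ≥ 0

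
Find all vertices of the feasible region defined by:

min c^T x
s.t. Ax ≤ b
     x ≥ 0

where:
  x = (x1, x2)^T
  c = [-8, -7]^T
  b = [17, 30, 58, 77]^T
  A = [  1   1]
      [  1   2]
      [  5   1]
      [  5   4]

(0, 0), (11.6, 0), (10.33, 6.333), (9, 8), (4, 13), (0, 15)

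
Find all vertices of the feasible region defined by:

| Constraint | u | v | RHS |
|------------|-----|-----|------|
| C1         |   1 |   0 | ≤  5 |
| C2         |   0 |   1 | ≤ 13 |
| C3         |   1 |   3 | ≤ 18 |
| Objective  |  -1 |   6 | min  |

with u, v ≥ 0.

(0, 0), (5, 0), (5, 4.333), (0, 6)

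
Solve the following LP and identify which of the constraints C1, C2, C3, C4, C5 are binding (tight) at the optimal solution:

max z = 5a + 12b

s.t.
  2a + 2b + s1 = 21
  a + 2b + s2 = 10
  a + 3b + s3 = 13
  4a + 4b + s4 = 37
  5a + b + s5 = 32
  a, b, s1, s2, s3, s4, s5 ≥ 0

At a = 4, b = 3, compute slack b - a·x for each constraint:
  C1: 21 − 14 = 7  (slack)
  C2: 10 − 10 = 0  (binding)
  C3: 13 − 13 = 0  (binding)
  C4: 37 − 28 = 9  (slack)
  C5: 32 − 23 = 9  (slack)

Optimal: a = 4, b = 3
Binding: C2, C3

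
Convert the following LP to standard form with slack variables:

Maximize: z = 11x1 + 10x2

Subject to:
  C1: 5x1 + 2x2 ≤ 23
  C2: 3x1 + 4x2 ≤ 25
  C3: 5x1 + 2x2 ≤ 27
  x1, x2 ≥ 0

max z = 11x1 + 10x2

s.t.
  5x1 + 2x2 + s1 = 23
  3x1 + 4x2 + s2 = 25
  5x1 + 2x2 + s3 = 27
  x1, x2, s1, s2, s3 ≥ 0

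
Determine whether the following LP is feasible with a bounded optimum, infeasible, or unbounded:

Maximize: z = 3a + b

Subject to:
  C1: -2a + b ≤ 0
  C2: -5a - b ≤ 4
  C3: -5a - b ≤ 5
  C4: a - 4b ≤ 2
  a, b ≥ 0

Unbounded (objective can increase without bound)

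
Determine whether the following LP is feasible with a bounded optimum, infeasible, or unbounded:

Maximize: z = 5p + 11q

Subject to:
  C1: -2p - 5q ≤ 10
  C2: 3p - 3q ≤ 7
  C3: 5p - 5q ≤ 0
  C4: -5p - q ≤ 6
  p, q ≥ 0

Unbounded (objective can increase without bound)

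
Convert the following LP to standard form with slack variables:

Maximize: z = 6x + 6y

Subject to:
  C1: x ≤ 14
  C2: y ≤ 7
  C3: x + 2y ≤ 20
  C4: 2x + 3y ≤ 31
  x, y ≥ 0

max z = 6x + 6y

s.t.
  x + s1 = 14
  y + s2 = 7
  x + 2y + s3 = 20
  2x + 3y + s4 = 31
  x, y, s1, s2, s3, s4 ≥ 0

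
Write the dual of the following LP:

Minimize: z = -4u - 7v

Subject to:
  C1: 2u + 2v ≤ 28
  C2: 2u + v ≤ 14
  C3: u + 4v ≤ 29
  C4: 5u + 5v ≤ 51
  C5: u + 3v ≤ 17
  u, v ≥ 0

Primal min cᵀx s.t. Ax ≤ b, x ≥ 0  →  Dual max −bᵀy s.t. Aᵀy ≥ −c, y ≥ 0.

Maximize: z = -28y1 - 14y2 - 29y3 - 51y4 - 17y5

Subject to:
  2y1 + 2y2 + y3 + 5y4 + y5 ≥ 4
  2y1 + y2 + 4y3 + 5y4 + 3y5 ≥ 7
  y1, y2, y3, y4, y5 ≥ 0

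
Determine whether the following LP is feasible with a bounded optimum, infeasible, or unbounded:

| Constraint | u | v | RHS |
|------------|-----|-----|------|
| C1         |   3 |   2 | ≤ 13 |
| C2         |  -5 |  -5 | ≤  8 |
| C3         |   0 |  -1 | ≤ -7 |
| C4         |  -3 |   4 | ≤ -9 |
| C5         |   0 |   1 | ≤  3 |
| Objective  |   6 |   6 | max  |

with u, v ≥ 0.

Infeasible (no feasible solution exists)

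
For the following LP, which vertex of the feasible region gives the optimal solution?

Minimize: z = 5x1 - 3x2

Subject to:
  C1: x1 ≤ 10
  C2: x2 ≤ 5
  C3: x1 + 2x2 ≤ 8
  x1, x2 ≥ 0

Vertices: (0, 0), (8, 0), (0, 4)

Evaluate the objective at each vertex of the feasible region:
  z(0, 0) = 0
  z(8, 0) = 40
  z(0, 4) = -12  ←
The minimum is at x1 = 0, x2 = 4.

(0, 4)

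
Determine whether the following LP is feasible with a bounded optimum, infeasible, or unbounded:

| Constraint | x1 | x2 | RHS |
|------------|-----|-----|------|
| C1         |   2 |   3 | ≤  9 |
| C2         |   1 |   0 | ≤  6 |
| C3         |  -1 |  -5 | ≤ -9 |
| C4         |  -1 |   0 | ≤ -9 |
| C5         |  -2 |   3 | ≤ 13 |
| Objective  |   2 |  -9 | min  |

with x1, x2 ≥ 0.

Infeasible (no feasible solution exists)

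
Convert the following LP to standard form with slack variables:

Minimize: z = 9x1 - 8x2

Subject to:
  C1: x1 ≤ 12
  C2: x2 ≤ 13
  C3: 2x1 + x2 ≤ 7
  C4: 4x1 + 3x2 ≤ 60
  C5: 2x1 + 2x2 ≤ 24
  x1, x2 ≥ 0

min z = 9x1 - 8x2

s.t.
  x1 + s1 = 12
  x2 + s2 = 13
  2x1 + x2 + s3 = 7
  4x1 + 3x2 + s4 = 60
  2x1 + 2x2 + s5 = 24
  x1, x2, s1, s2, s3, s4, s5 ≥ 0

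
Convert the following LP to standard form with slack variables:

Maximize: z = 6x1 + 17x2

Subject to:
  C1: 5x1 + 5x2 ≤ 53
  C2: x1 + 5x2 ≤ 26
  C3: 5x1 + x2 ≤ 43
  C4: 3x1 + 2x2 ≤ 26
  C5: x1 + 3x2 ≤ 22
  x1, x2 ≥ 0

max z = 6x1 + 17x2

s.t.
  5x1 + 5x2 + s1 = 53
  x1 + 5x2 + s2 = 26
  5x1 + x2 + s3 = 43
  3x1 + 2x2 + s4 = 26
  x1 + 3x2 + s5 = 22
  x1, x2, s1, s2, s3, s4, s5 ≥ 0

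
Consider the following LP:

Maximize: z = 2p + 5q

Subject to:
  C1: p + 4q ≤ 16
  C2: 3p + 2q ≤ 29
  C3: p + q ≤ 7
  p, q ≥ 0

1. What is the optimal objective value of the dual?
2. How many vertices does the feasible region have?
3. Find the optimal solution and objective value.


1. 23
2. 4
3. p = 4, q = 3, z = 23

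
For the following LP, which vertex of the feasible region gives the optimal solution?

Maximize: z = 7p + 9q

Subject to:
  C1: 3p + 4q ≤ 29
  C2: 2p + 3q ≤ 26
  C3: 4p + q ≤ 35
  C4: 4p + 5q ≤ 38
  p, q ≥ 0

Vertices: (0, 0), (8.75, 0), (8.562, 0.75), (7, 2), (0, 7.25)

Evaluate the objective at each vertex of the feasible region:
  z(0, 0) = 0
  z(8.75, 0) = 61.25
  z(8.562, 0.75) = 66.69
  z(7, 2) = 67  ←
  z(0, 7.25) = 65.25
The maximum is at p = 7, q = 2.

(7, 2)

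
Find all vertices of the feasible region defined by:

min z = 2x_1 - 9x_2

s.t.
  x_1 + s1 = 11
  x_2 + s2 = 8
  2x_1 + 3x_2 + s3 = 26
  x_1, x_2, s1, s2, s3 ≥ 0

(0, 0), (11, 0), (11, 1.333), (1, 8), (0, 8)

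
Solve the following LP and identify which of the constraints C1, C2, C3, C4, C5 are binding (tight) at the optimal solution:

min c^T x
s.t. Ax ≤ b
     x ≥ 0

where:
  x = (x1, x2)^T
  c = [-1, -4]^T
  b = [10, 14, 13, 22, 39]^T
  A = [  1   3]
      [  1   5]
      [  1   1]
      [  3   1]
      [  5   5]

At x1 = 4, x2 = 2, compute slack b - a·x for each constraint:
  C1: 10 − 10 = 0  (binding)
  C2: 14 − 14 = 0  (binding)
  C3: 13 − 6 = 7  (slack)
  C4: 22 − 14 = 8  (slack)
  C5: 39 − 30 = 9  (slack)

Optimal: x1 = 4, x2 = 2
Binding: C1, C2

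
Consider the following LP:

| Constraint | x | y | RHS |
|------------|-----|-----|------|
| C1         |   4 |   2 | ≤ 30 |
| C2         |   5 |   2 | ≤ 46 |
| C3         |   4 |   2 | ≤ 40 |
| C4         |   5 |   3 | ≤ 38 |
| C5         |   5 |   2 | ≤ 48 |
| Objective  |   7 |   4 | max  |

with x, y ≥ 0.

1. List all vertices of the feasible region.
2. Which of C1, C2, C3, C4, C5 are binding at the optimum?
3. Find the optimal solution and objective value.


1. (0, 0), (7.5, 0), (7, 1), (0, 12.67)
2. C1, C4
3. x = 7, y = 1, z = 53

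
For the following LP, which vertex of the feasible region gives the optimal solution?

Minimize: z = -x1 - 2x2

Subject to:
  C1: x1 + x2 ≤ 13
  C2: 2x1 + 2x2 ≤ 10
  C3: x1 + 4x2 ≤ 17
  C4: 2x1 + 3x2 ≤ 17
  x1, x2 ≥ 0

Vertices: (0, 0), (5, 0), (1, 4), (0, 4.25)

Evaluate the objective at each vertex of the feasible region:
  z(0, 0) = 0
  z(5, 0) = -5
  z(1, 4) = -9  ←
  z(0, 4.25) = -8.5
The minimum is at x1 = 1, x2 = 4.

(1, 4)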